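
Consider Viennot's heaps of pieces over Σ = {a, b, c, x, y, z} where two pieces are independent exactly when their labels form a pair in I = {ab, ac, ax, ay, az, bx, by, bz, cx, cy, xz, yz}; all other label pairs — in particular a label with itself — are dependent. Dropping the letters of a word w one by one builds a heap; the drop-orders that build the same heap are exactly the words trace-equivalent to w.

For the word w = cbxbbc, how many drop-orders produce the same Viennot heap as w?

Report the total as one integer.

6

0(c) covers ∅
1(b) covers 0:c
2(x) covers ∅
3(b) covers 1:b
4(b) covers 3:b
5(c) covers 4:b
floor of heap: 0:c, 2:x
completions by unplaced set U, small U first (add the entries for U minus each lowest piece of U):
  |U|=1: {2}:1  {5}:1
  |U|=2: {2,5}:2  {4,5}:1
  |U|=3: {2,4,5}:3  {3,4,5}:1
  |U|=4: {1,3,4,5}:1  {2,3,4,5}:4
  start at 0(c): 5
  start at 2(x): 1
sum over floor = 6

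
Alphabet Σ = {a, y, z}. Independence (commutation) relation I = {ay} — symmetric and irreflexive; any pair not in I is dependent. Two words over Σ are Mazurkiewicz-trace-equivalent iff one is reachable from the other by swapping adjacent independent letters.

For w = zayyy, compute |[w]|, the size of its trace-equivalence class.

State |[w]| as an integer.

drop 0:z onto floor
drop 1:a onto {0:z}
drop 2:y onto {0:z}
drop 3:y onto {2:y}
drop 4:y onto {3:y}
ground layer = {0:z}
drop-orders for the pieces not yet dropped (sum over which currently-grounded one goes next):
  1 to go: {1} 1  {4} 1
  2 to go: {1,4} 2  {3,4} 1
  3 to go: {1,3,4} 3  {2,3,4} 1
  if 0:z drops first: 4 orders

4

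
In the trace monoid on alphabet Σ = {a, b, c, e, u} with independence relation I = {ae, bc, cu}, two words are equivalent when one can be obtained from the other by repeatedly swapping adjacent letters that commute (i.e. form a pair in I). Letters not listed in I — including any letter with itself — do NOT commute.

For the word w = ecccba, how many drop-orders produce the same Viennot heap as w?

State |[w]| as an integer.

4

0(e) covers ∅
1(c) covers 0:e
2(c) covers 1:c
3(c) covers 2:c
4(b) covers 0:e
5(a) covers 3:c, 4:b
floor of heap: 0:e
completions by unplaced set U, small U first (add the entries for U minus each lowest piece of U):
  |U|=1: {5}:1
  |U|=2: {3,5}:1  {4,5}:1
  |U|=3: {2,3,5}:1  {3,4,5}:2
  |U|=4: {1,2,3,5}:1  {2,3,4,5}:3
  start at 0(e): 4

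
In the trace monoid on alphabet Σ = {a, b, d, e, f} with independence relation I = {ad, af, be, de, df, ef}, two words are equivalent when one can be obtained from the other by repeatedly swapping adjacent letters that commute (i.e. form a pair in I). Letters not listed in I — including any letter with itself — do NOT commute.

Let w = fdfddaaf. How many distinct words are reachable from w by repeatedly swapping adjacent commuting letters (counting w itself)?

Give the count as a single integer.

560

drop 0:f onto floor
drop 1:d onto floor
drop 2:f onto {0:f}
drop 3:d onto {1:d}
drop 4:d onto {3:d}
drop 5:a onto floor
drop 6:a onto {5:a}
drop 7:f onto {2:f}
ground layer = {0:f, 1:d, 5:a}
drop-orders for the pieces not yet dropped (sum over which currently-grounded one goes next):
  1 to go: {4} 1  {6} 1  {7} 1
  2 to go: {2,7} 1  {3,4} 1  {4,6} 2  {4,7} 2  {5,6} 1  {6,7} 2
  3 to go: {0,2,7} 1  {1,3,4} 1  {2,4,7} 3  {2,6,7} 3  {3,4,6} 3  {3,4,7} 3  {4,5,6} 3  {4,6,7} 6  {5,6,7} 3
  4 to go: {0,2,4,7} 4  {0,2,6,7} 4  {1,3,4,6} 4  {1,3,4,7} 4  {2,3,4,7} 6  {2,4,6,7} 12  {2,5,6,7} 6  {3,4,5,6} 6  {3,4,6,7} 12  {4,5,6,7} 12
  5 to go: {0,2,3,4,7} 10  {0,2,4,6,7} 20  {0,2,5,6,7} 10  {1,2,3,4,7} 10  {1,3,4,5,6} 10  {1,3,4,6,7} 20  {2,3,4,6,7} 30  {2,4,5,6,7} 30  {3,4,5,6,7} 30
  6 to go: {0,1,2,3,4,7} 20  {0,2,3,4,6,7} 60  {0,2,4,5,6,7} 60  {1,2,3,4,6,7} 60  {1,3,4,5,6,7} 60  {2,3,4,5,6,7} 90
  if 0:f drops first: 210 orders
  if 1:d drops first: 210 orders
  if 5:a drops first: 140 orders
heap linearizations: 560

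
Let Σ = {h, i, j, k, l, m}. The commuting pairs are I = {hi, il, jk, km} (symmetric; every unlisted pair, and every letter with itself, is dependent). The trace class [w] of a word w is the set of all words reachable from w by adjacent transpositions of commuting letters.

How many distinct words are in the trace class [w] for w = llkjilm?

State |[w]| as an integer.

4

0(l) covers ∅
1(l) covers 0:l
2(k) covers 1:l
3(j) covers 1:l
4(i) covers 2:k, 3:j
5(l) covers 2:k, 3:j
6(m) covers 4:i, 5:l
floor of heap: 0:l
completions by unplaced set U, small U first (add the entries for U minus each lowest piece of U):
  |U|=1: {6}:1
  |U|=2: {4,6}:1  {5,6}:1
  |U|=3: {4,5,6}:2
  |U|=4: {2,4,5,6}:2  {3,4,5,6}:2
  |U|=5: {2,3,4,5,6}:4
  start at 0(l): 4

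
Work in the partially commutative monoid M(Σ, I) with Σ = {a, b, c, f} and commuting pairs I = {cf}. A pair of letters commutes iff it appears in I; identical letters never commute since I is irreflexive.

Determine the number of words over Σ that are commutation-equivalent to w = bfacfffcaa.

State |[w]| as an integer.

piece 0:b — minimal
piece 1:f rests on {0:b}
piece 2:a rests on {1:f}
piece 3:c rests on {2:a}
piece 4:f rests on {2:a}
piece 5:f rests on {4:f}
piece 6:f rests on {5:f}
piece 7:c rests on {3:c}
piece 8:a rests on {6:f, 7:c}
piece 9:a rests on {8:a}
minimal pieces: {0:b}
ways to finish when only these pieces remain (= sum over removing one remaining piece with nothing left below it):
  1 left: {9}→1
  2 left: {8,9}→1
  3 left: {6,8,9}→1  {7,8,9}→1
  4 left: {3,7,8,9}→1  {5,6,8,9}→1  {6,7,8,9}→2
  5 left: {3,6,7,8,9}→3  {4,5,6,8,9}→1  {5,6,7,8,9}→3
  6 left: {3,5,6,7,8,9}→6  {4,5,6,7,8,9}→4
  7 left: {3,4,5,6,7,8,9}→10
  8 left: {2,3,4,5,6,7,8,9}→10
  placing 0:b first → 10 extensions

10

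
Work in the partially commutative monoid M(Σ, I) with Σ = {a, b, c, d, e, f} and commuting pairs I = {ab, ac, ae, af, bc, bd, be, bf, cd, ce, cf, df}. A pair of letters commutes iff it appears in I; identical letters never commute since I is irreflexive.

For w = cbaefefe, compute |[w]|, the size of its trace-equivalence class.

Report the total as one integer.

336

#0=c has no predecessor
#1=b has no predecessor
#2=a has no predecessor
#3=e has no predecessor
#4=f depends on [3:e]
#5=e depends on [4:f]
#6=f depends on [5:e]
#7=e depends on [6:f]
sources: [0:c, 1:b, 2:a, 3:e]
N(rest) = Σ N(rest − s) over sources s of rest; N(one piece) = 1:
  size 1 → [0]=1  [1]=1  [2]=1  [7]=1
  size 2 → [0,1]=2  [0,2]=2  [0,7]=2  [1,2]=2  [1,7]=2  [2,7]=2  [6,7]=1
  size 3 → [0,1,2]=6  [0,1,7]=6  [0,2,7]=6  [0,6,7]=3  [1,2,7]=6  [1,6,7]=3  [2,6,7]=3  [5,6,7]=1
  size 4 → [0,1,2,7]=24  [0,1,6,7]=12  [0,2,6,7]=12  [0,5,6,7]=4  [1,2,6,7]=12  [1,5,6,7]=4  [2,5,6,7]=4  [4,5,6,7]=1
  size 5 → [0,1,2,6,7]=60  [0,1,5,6,7]=20  [0,2,5,6,7]=20  [0,4,5,6,7]=5  [1,2,5,6,7]=20  [1,4,5,6,7]=5  [2,4,5,6,7]=5  [3,4,5,6,7]=1
  size 6 → [0,1,2,5,6,7]=120  [0,1,4,5,6,7]=30  [0,2,4,5,6,7]=30  [0,3,4,5,6,7]=6  [1,2,4,5,6,7]=30  [1,3,4,5,6,7]=6  [2,3,4,5,6,7]=6
  first=0(c) contributes 42
  first=1(b) contributes 42
  first=2(a) contributes 42
  first=3(e) contributes 210
|[w]| = 336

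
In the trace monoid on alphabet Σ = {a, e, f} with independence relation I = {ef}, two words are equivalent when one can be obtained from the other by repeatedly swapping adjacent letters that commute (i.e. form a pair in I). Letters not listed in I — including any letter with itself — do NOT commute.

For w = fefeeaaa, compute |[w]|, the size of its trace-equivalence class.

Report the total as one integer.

drop 0:f onto floor
drop 1:e onto floor
drop 2:f onto {0:f}
drop 3:e onto {1:e}
drop 4:e onto {3:e}
drop 5:a onto {2:f, 4:e}
drop 6:a onto {5:a}
drop 7:a onto {6:a}
ground layer = {0:f, 1:e}
drop-orders for the pieces not yet dropped (sum over which currently-grounded one goes next):
  1 to go: {7} 1
  2 to go: {6,7} 1
  3 to go: {5,6,7} 1
  4 to go: {2,5,6,7} 1  {4,5,6,7} 1
  5 to go: {0,2,5,6,7} 1  {2,4,5,6,7} 2  {3,4,5,6,7} 1
  6 to go: {0,2,4,5,6,7} 3  {1,3,4,5,6,7} 1  {2,3,4,5,6,7} 3
  if 0:f drops first: 4 orders
  if 1:e drops first: 6 orders
heap linearizations: 10

10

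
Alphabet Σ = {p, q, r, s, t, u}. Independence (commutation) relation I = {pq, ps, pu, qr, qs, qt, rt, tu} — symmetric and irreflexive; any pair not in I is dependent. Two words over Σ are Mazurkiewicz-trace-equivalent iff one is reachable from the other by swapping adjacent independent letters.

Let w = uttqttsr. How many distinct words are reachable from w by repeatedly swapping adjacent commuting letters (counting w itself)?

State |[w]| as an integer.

0(u) covers ∅
1(t) covers ∅
2(t) covers 1:t
3(q) covers 0:u
4(t) covers 2:t
5(t) covers 4:t
6(s) covers 0:u, 5:t
7(r) covers 6:s
floor of heap: 0:u, 1:t
completions by unplaced set U, small U first (add the entries for U minus each lowest piece of U):
  |U|=1: {3}:1  {7}:1
  |U|=2: {3,7}:2  {6,7}:1
  |U|=3: {3,6,7}:3  {5,6,7}:1
  |U|=4: {0,3,6,7}:3  {3,5,6,7}:4  {4,5,6,7}:1
  |U|=5: {0,3,5,6,7}:7  {2,4,5,6,7}:1  {3,4,5,6,7}:5
  |U|=6: {0,3,4,5,6,7}:12  {1,2,4,5,6,7}:1  {2,3,4,5,6,7}:6
  start at 0(u): 7
  start at 1(t): 18
sum over floor = 25

25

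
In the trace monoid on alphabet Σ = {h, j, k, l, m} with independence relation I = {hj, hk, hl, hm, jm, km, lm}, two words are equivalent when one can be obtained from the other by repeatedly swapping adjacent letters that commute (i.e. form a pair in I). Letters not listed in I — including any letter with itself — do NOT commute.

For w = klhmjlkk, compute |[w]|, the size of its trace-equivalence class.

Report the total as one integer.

56

piece 0:k — minimal
piece 1:l rests on {0:k}
piece 2:h — minimal
piece 3:m — minimal
piece 4:j rests on {1:l}
piece 5:l rests on {4:j}
piece 6:k rests on {5:l}
piece 7:k rests on {6:k}
minimal pieces: {0:k, 2:h, 3:m}
ways to finish when only these pieces remain (= sum over removing one remaining piece with nothing left below it):
  1 left: {2}→1  {3}→1  {7}→1
  2 left: {2,3}→2  {2,7}→2  {3,7}→2  {6,7}→1
  3 left: {2,3,7}→6  {2,6,7}→3  {3,6,7}→3  {5,6,7}→1
  4 left: {2,3,6,7}→12  {2,5,6,7}→4  {3,5,6,7}→4  {4,5,6,7}→1
  5 left: {1,4,5,6,7}→1  {2,3,5,6,7}→20  {2,4,5,6,7}→5  {3,4,5,6,7}→5
  6 left: {0,1,4,5,6,7}→1  {1,2,4,5,6,7}→6  {1,3,4,5,6,7}→6  {2,3,4,5,6,7}→30
  placing 0:k first → 42 extensions
  placing 2:h first → 7 extensions
  placing 3:m first → 7 extensions
total linear extensions = 56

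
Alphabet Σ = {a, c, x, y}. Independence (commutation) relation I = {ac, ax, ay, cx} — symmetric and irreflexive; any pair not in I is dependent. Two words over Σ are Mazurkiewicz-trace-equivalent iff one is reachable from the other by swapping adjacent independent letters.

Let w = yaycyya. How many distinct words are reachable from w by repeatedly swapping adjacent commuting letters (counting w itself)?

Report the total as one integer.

piece 0:y — minimal
piece 1:a — minimal
piece 2:y rests on {0:y}
piece 3:c rests on {2:y}
piece 4:y rests on {3:c}
piece 5:y rests on {4:y}
piece 6:a rests on {1:a}
minimal pieces: {0:y, 1:a}
ways to finish when only these pieces remain (= sum over removing one remaining piece with nothing left below it):
  1 left: {5}→1  {6}→1
  2 left: {1,6}→1  {4,5}→1  {5,6}→2
  3 left: {1,5,6}→3  {3,4,5}→1  {4,5,6}→3
  4 left: {1,4,5,6}→6  {2,3,4,5}→1  {3,4,5,6}→4
  5 left: {0,2,3,4,5}→1  {1,3,4,5,6}→10  {2,3,4,5,6}→5
  placing 0:y first → 15 extensions
  placing 1:a first → 6 extensions
total linear extensions = 21

21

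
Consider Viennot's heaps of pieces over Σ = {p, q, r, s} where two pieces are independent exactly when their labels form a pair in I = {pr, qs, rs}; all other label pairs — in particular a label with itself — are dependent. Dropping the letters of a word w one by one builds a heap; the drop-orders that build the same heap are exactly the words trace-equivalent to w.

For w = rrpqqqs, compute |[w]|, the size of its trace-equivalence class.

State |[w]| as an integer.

15

#0=r has no predecessor
#1=r depends on [0:r]
#2=p has no predecessor
#3=q depends on [1:r, 2:p]
#4=q depends on [3:q]
#5=q depends on [4:q]
#6=s depends on [2:p]
sources: [0:r, 2:p]
N(rest) = Σ N(rest − s) over sources s of rest; N(one piece) = 1:
  size 1 → [5]=1  [6]=1
  size 2 → [4,5]=1  [5,6]=2
  size 3 → [3,4,5]=1  [4,5,6]=3
  size 4 → [1,3,4,5]=1  [3,4,5,6]=4
  size 5 → [0,1,3,4,5]=1  [1,3,4,5,6]=5  [2,3,4,5,6]=4
  first=0(r) contributes 9
  first=2(p) contributes 6
|[w]| = 15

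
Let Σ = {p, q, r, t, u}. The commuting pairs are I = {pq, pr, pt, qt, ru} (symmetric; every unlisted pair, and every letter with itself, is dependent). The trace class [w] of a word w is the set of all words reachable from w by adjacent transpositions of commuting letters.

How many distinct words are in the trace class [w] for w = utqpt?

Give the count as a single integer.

12

drop 0:u onto floor
drop 1:t onto {0:u}
drop 2:q onto {0:u}
drop 3:p onto {0:u}
drop 4:t onto {1:t}
ground layer = {0:u}
drop-orders for the pieces not yet dropped (sum over which currently-grounded one goes next):
  1 to go: {2} 1  {3} 1  {4} 1
  2 to go: {1,4} 1  {2,3} 2  {2,4} 2  {3,4} 2
  3 to go: {1,2,4} 3  {1,3,4} 3  {2,3,4} 6
  if 0:u drops first: 12 orders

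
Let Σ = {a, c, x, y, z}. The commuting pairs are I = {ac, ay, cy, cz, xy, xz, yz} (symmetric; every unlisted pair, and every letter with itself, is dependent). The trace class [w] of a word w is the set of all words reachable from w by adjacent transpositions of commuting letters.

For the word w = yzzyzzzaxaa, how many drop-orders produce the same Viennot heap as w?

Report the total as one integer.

drop 0:y onto floor
drop 1:z onto floor
drop 2:z onto {1:z}
drop 3:y onto {0:y}
drop 4:z onto {2:z}
drop 5:z onto {4:z}
drop 6:z onto {5:z}
drop 7:a onto {6:z}
drop 8:x onto {7:a}
drop 9:a onto {8:x}
drop 10:a onto {9:a}
ground layer = {0:y, 1:z}
drop-orders for the pieces not yet dropped (sum over which currently-grounded one goes next):
  1 to go: {3} 1  {10} 1
  2 to go: {0,3} 1  {3,10} 2  {9,10} 1
  3 to go: {0,3,10} 3  {3,9,10} 3  {8,9,10} 1
  4 to go: {0,3,9,10} 6  {3,8,9,10} 4  {7,8,9,10} 1
  5 to go: {0,3,8,9,10} 10  {3,7,8,9,10} 5  {6,7,8,9,10} 1
  6 to go: {0,3,7,8,9,10} 15  {3,6,7,8,9,10} 6  {5,6,7,8,9,10} 1
  7 to go: {0,3,6,7,8,9,10} 21  {3,5,6,7,8,9,10} 7  {4,5,6,7,8,9,10} 1
  8 to go: {0,3,5,6,7,8,9,10} 28  {2,4,5,6,7,8,9,10} 1  {3,4,5,6,7,8,9,10} 8
  9 to go: {0,3,4,5,6,7,8,9,10} 36  {1,2,4,5,6,7,8,9,10} 1  {2,3,4,5,6,7,8,9,10} 9
  if 0:y drops first: 10 orders
  if 1:z drops first: 45 orders
heap linearizations: 55

55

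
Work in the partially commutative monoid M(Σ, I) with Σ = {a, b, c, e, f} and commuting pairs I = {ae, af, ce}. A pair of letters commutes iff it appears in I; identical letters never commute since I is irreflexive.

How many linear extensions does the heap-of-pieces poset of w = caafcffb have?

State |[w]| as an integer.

drop 0:c onto floor
drop 1:a onto {0:c}
drop 2:a onto {1:a}
drop 3:f onto {0:c}
drop 4:c onto {2:a, 3:f}
drop 5:f onto {4:c}
drop 6:f onto {5:f}
drop 7:b onto {6:f}
ground layer = {0:c}
drop-orders for the pieces not yet dropped (sum over which currently-grounded one goes next):
  1 to go: {7} 1
  2 to go: {6,7} 1
  3 to go: {5,6,7} 1
  4 to go: {4,5,6,7} 1
  5 to go: {2,4,5,6,7} 1  {3,4,5,6,7} 1
  6 to go: {1,2,4,5,6,7} 1  {2,3,4,5,6,7} 2
  if 0:c drops first: 3 orders

3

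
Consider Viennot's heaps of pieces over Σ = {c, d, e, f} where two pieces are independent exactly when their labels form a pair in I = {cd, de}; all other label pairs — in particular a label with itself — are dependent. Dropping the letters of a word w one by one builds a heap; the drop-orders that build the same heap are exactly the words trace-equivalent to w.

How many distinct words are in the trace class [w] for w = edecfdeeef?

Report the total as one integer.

16

piece 0:e — minimal
piece 1:d — minimal
piece 2:e rests on {0:e}
piece 3:c rests on {2:e}
piece 4:f rests on {1:d, 3:c}
piece 5:d rests on {4:f}
piece 6:e rests on {4:f}
piece 7:e rests on {6:e}
piece 8:e rests on {7:e}
piece 9:f rests on {5:d, 8:e}
minimal pieces: {0:e, 1:d}
ways to finish when only these pieces remain (= sum over removing one remaining piece with nothing left below it):
  1 left: {9}→1
  2 left: {5,9}→1  {8,9}→1
  3 left: {5,8,9}→2  {7,8,9}→1
  4 left: {5,7,8,9}→3  {6,7,8,9}→1
  5 left: {5,6,7,8,9}→4
  6 left: {4,5,6,7,8,9}→4
  7 left: {1,4,5,6,7,8,9}→4  {3,4,5,6,7,8,9}→4
  8 left: {1,3,4,5,6,7,8,9}→8  {2,3,4,5,6,7,8,9}→4
  placing 0:e first → 12 extensions
  placing 1:d first → 4 extensions
total linear extensions = 16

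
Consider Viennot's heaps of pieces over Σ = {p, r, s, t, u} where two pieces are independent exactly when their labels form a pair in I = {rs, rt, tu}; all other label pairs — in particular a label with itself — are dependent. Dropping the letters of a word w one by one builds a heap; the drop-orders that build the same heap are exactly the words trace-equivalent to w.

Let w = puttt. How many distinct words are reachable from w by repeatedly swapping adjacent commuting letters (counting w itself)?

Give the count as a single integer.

drop 0:p onto floor
drop 1:u onto {0:p}
drop 2:t onto {0:p}
drop 3:t onto {2:t}
drop 4:t onto {3:t}
ground layer = {0:p}
drop-orders for the pieces not yet dropped (sum over which currently-grounded one goes next):
  1 to go: {1} 1  {4} 1
  2 to go: {1,4} 2  {3,4} 1
  3 to go: {1,3,4} 3  {2,3,4} 1
  if 0:p drops first: 4 orders

4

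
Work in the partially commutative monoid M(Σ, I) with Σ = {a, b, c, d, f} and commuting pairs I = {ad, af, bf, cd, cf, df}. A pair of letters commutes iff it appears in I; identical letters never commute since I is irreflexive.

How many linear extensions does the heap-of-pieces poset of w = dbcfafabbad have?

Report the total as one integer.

#0=d has no predecessor
#1=b depends on [0:d]
#2=c depends on [1:b]
#3=f has no predecessor
#4=a depends on [2:c]
#5=f depends on [3:f]
#6=a depends on [4:a]
#7=b depends on [6:a]
#8=b depends on [7:b]
#9=a depends on [8:b]
#10=d depends on [8:b]
sources: [0:d, 3:f]
N(rest) = Σ N(rest − s) over sources s of rest; N(one piece) = 1:
  size 1 → [5]=1  [9]=1  [10]=1
  size 2 → [3,5]=1  [5,9]=2  [5,10]=2  [9,10]=2
  size 3 → [3,5,9]=3  [3,5,10]=3  [5,9,10]=6  [8,9,10]=2
  size 4 → [3,5,9,10]=12  [5,8,9,10]=8  [7,8,9,10]=2
  size 5 → [3,5,8,9,10]=20  [5,7,8,9,10]=10  [6,7,8,9,10]=2
  size 6 → [3,5,7,8,9,10]=30  [4,6,7,8,9,10]=2  [5,6,7,8,9,10]=12
  size 7 → [2,4,6,7,8,9,10]=2  [3,5,6,7,8,9,10]=42  [4,5,6,7,8,9,10]=14
  size 8 → [1,2,4,6,7,8,9,10]=2  [2,4,5,6,7,8,9,10]=16  [3,4,5,6,7,8,9,10]=56
  size 9 → [0,1,2,4,6,7,8,9,10]=2  [1,2,4,5,6,7,8,9,10]=18  [2,3,4,5,6,7,8,9,10]=72
  first=0(d) contributes 90
  first=3(f) contributes 20
|[w]| = 110

110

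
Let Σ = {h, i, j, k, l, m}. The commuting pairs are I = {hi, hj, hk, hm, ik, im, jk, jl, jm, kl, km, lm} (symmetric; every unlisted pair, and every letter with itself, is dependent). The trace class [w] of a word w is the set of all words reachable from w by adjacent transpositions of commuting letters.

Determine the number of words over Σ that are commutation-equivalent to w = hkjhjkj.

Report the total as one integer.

210

0(h) covers ∅
1(k) covers ∅
2(j) covers ∅
3(h) covers 0:h
4(j) covers 2:j
5(k) covers 1:k
6(j) covers 4:j
floor of heap: 0:h, 1:k, 2:j
completions by unplaced set U, small U first (add the entries for U minus each lowest piece of U):
  |U|=1: {3}:1  {5}:1  {6}:1
  |U|=2: {0,3}:1  {1,5}:1  {3,5}:2  {3,6}:2  {4,6}:1  {5,6}:2
  |U|=3: {0,3,5}:3  {0,3,6}:3  {1,3,5}:3  {1,5,6}:3  {2,4,6}:1  {3,4,6}:3  {3,5,6}:6  {4,5,6}:3
  |U|=4: {0,1,3,5}:6  {0,3,4,6}:6  {0,3,5,6}:12  {1,3,5,6}:12  {1,4,5,6}:6  {2,3,4,6}:4  {2,4,5,6}:4  {3,4,5,6}:12
  |U|=5: {0,1,3,5,6}:30  {0,2,3,4,6}:10  {0,3,4,5,6}:30  {1,2,4,5,6}:10  {1,3,4,5,6}:30  {2,3,4,5,6}:20
  start at 0(h): 60
  start at 1(k): 60
  start at 2(j): 90
sum over floor = 210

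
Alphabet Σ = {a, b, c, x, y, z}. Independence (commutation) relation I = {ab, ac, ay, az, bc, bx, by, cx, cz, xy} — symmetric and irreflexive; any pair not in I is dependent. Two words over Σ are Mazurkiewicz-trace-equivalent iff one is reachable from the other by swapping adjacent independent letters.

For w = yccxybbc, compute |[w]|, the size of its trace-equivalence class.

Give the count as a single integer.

drop 0:y onto floor
drop 1:c onto {0:y}
drop 2:c onto {1:c}
drop 3:x onto floor
drop 4:y onto {2:c}
drop 5:b onto floor
drop 6:b onto {5:b}
drop 7:c onto {4:y}
ground layer = {0:y, 3:x, 5:b}
drop-orders for the pieces not yet dropped (sum over which currently-grounded one goes next):
  1 to go: {3} 1  {6} 1  {7} 1
  2 to go: {3,6} 2  {3,7} 2  {4,7} 1  {5,6} 1  {6,7} 2
  3 to go: {2,4,7} 1  {3,4,7} 3  {3,5,6} 3  {3,6,7} 6  {4,6,7} 3  {5,6,7} 3
  4 to go: {1,2,4,7} 1  {2,3,4,7} 4  {2,4,6,7} 4  {3,4,6,7} 12  {3,5,6,7} 12  {4,5,6,7} 6
  5 to go: {0,1,2,4,7} 1  {1,2,3,4,7} 5  {1,2,4,6,7} 5  {2,3,4,6,7} 20  {2,4,5,6,7} 10  {3,4,5,6,7} 30
  6 to go: {0,1,2,3,4,7} 6  {0,1,2,4,6,7} 6  {1,2,3,4,6,7} 30  {1,2,4,5,6,7} 15  {2,3,4,5,6,7} 60
  if 0:y drops first: 105 orders
  if 3:x drops first: 21 orders
  if 5:b drops first: 42 orders
heap linearizations: 168

168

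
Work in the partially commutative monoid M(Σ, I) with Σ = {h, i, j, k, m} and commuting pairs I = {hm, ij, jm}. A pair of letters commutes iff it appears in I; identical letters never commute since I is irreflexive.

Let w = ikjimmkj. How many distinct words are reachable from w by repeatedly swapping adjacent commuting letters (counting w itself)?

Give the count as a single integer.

0(i) covers ∅
1(k) covers 0:i
2(j) covers 1:k
3(i) covers 1:k
4(m) covers 3:i
5(m) covers 4:m
6(k) covers 2:j, 5:m
7(j) covers 6:k
floor of heap: 0:i
completions by unplaced set U, small U first (add the entries for U minus each lowest piece of U):
  |U|=1: {7}:1
  |U|=2: {6,7}:1
  |U|=3: {2,6,7}:1  {5,6,7}:1
  |U|=4: {2,5,6,7}:2  {4,5,6,7}:1
  |U|=5: {2,4,5,6,7}:3  {3,4,5,6,7}:1
  |U|=6: {2,3,4,5,6,7}:4
  start at 0(i): 4

4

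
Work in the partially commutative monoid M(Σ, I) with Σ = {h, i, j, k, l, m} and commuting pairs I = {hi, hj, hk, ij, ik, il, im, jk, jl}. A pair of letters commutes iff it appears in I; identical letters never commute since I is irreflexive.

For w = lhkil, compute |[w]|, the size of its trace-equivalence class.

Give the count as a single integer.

10

0(l) covers ∅
1(h) covers 0:l
2(k) covers 0:l
3(i) covers ∅
4(l) covers 1:h, 2:k
floor of heap: 0:l, 3:i
completions by unplaced set U, small U first (add the entries for U minus each lowest piece of U):
  |U|=1: {3}:1  {4}:1
  |U|=2: {1,4}:1  {2,4}:1  {3,4}:2
  |U|=3: {1,2,4}:2  {1,3,4}:3  {2,3,4}:3
  start at 0(l): 8
  start at 3(i): 2
sum over floor = 10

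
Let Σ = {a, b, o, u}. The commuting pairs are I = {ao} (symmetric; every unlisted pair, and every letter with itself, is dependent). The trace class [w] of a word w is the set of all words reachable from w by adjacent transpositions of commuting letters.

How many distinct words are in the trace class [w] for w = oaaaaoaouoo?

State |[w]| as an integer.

56

0(o) covers ∅
1(a) covers ∅
2(a) covers 1:a
3(a) covers 2:a
4(a) covers 3:a
5(o) covers 0:o
6(a) covers 4:a
7(o) covers 5:o
8(u) covers 6:a, 7:o
9(o) covers 8:u
10(o) covers 9:o
floor of heap: 0:o, 1:a
completions by unplaced set U, small U first (add the entries for U minus each lowest piece of U):
  |U|=1: {10}:1
  |U|=2: {9,10}:1
  |U|=3: {8,9,10}:1
  |U|=4: {6,8,9,10}:1  {7,8,9,10}:1
  |U|=5: {4,6,8,9,10}:1  {5,7,8,9,10}:1  {6,7,8,9,10}:2
  |U|=6: {0,5,7,8,9,10}:1  {3,4,6,8,9,10}:1  {4,6,7,8,9,10}:3  {5,6,7,8,9,10}:3
  |U|=7: {0,5,6,7,8,9,10}:4  {2,3,4,6,8,9,10}:1  {3,4,6,7,8,9,10}:4  {4,5,6,7,8,9,10}:6
  |U|=8: {0,4,5,6,7,8,9,10}:10  {1,2,3,4,6,8,9,10}:1  {2,3,4,6,7,8,9,10}:5  {3,4,5,6,7,8,9,10}:10
  |U|=9: {0,3,4,5,6,7,8,9,10}:20  {1,2,3,4,6,7,8,9,10}:6  {2,3,4,5,6,7,8,9,10}:15
  start at 0(o): 21
  start at 1(a): 35
sum over floor = 56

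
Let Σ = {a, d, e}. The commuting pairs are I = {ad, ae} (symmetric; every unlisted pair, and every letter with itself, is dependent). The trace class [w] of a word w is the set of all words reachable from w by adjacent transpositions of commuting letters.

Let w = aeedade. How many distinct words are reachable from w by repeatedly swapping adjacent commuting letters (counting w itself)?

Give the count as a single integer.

#0=a has no predecessor
#1=e has no predecessor
#2=e depends on [1:e]
#3=d depends on [2:e]
#4=a depends on [0:a]
#5=d depends on [3:d]
#6=e depends on [5:d]
sources: [0:a, 1:e]
N(rest) = Σ N(rest − s) over sources s of rest; N(one piece) = 1:
  size 1 → [4]=1  [6]=1
  size 2 → [0,4]=1  [4,6]=2  [5,6]=1
  size 3 → [0,4,6]=3  [3,5,6]=1  [4,5,6]=3
  size 4 → [0,4,5,6]=6  [2,3,5,6]=1  [3,4,5,6]=4
  size 5 → [0,3,4,5,6]=10  [1,2,3,5,6]=1  [2,3,4,5,6]=5
  first=0(a) contributes 6
  first=1(e) contributes 15
|[w]| = 21

21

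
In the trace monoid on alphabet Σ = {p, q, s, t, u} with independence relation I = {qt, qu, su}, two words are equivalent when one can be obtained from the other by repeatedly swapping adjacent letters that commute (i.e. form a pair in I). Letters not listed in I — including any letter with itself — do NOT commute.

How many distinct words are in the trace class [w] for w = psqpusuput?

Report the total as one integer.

#0=p has no predecessor
#1=s depends on [0:p]
#2=q depends on [1:s]
#3=p depends on [2:q]
#4=u depends on [3:p]
#5=s depends on [3:p]
#6=u depends on [4:u]
#7=p depends on [5:s, 6:u]
#8=u depends on [7:p]
#9=t depends on [8:u]
sources: [0:p]
N(rest) = Σ N(rest − s) over sources s of rest; N(one piece) = 1:
  size 1 → [9]=1
  size 2 → [8,9]=1
  size 3 → [7,8,9]=1
  size 4 → [5,7,8,9]=1  [6,7,8,9]=1
  size 5 → [4,6,7,8,9]=1  [5,6,7,8,9]=2
  size 6 → [4,5,6,7,8,9]=3
  size 7 → [3,4,5,6,7,8,9]=3
  size 8 → [2,3,4,5,6,7,8,9]=3
  first=0(p) contributes 3

3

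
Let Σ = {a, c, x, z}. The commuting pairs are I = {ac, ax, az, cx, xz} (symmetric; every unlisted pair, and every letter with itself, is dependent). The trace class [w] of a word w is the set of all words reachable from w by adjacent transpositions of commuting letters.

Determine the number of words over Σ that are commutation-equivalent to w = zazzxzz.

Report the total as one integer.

#0=z has no predecessor
#1=a has no predecessor
#2=z depends on [0:z]
#3=z depends on [2:z]
#4=x has no predecessor
#5=z depends on [3:z]
#6=z depends on [5:z]
sources: [0:z, 1:a, 4:x]
N(rest) = Σ N(rest − s) over sources s of rest; N(one piece) = 1:
  size 1 → [1]=1  [4]=1  [6]=1
  size 2 → [1,4]=2  [1,6]=2  [4,6]=2  [5,6]=1
  size 3 → [1,4,6]=6  [1,5,6]=3  [3,5,6]=1  [4,5,6]=3
  size 4 → [1,3,5,6]=4  [1,4,5,6]=12  [2,3,5,6]=1  [3,4,5,6]=4
  size 5 → [0,2,3,5,6]=1  [1,2,3,5,6]=5  [1,3,4,5,6]=20  [2,3,4,5,6]=5
  first=0(z) contributes 30
  first=1(a) contributes 6
  first=4(x) contributes 6
|[w]| = 42

42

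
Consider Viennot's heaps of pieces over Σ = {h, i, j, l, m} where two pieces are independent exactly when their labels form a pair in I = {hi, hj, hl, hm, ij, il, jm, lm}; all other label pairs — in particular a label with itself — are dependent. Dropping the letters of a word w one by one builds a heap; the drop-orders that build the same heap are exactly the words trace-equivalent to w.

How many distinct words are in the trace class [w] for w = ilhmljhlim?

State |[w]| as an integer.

#0=i has no predecessor
#1=l has no predecessor
#2=h has no predecessor
#3=m depends on [0:i]
#4=l depends on [1:l]
#5=j depends on [4:l]
#6=h depends on [2:h]
#7=l depends on [5:j]
#8=i depends on [3:m]
#9=m depends on [8:i]
sources: [0:i, 1:l, 2:h]
N(rest) = Σ N(rest − s) over sources s of rest; N(one piece) = 1:
  size 1 → [6]=1  [7]=1  [9]=1
  size 2 → [2,6]=1  [5,7]=1  [6,7]=2  [6,9]=2  [7,9]=2  [8,9]=1
  size 3 → [2,6,7]=3  [2,6,9]=3  [3,8,9]=1  [4,5,7]=1  [5,6,7]=3  [5,7,9]=3  [6,7,9]=6  [6,8,9]=3  [7,8,9]=3
  size 4 → [0,3,8,9]=1  [1,4,5,7]=1  [2,5,6,7]=6  [2,6,7,9]=12  [2,6,8,9]=6  [3,6,8,9]=4  [3,7,8,9]=4  [4,5,6,7]=4  [4,5,7,9]=4  [5,6,7,9]=12  [5,7,8,9]=6  [6,7,8,9]=12
  size 5 → [0,3,6,8,9]=5  [0,3,7,8,9]=5  [1,4,5,6,7]=5  [1,4,5,7,9]=5  [2,3,6,8,9]=10  [2,4,5,6,7]=10  [2,5,6,7,9]=30  [2,6,7,8,9]=30  [3,5,7,8,9]=10  [3,6,7,8,9]=20  [4,5,6,7,9]=20  [4,5,7,8,9]=10  [5,6,7,8,9]=30
  size 6 → [0,2,3,6,8,9]=15  [0,3,5,7,8,9]=15  [0,3,6,7,8,9]=30  [1,2,4,5,6,7]=15  [1,4,5,6,7,9]=30  [1,4,5,7,8,9]=15  [2,3,6,7,8,9]=60  [2,4,5,6,7,9]=60  [2,5,6,7,8,9]=90  [3,4,5,7,8,9]=20  [3,5,6,7,8,9]=60  [4,5,6,7,8,9]=60
  size 7 → [0,2,3,6,7,8,9]=105  [0,3,4,5,7,8,9]=35  [0,3,5,6,7,8,9]=105  [1,2,4,5,6,7,9]=105  [1,3,4,5,7,8,9]=35  [1,4,5,6,7,8,9]=105  [2,3,5,6,7,8,9]=210  [2,4,5,6,7,8,9]=210  [3,4,5,6,7,8,9]=140
  size 8 → [0,1,3,4,5,7,8,9]=70  [0,2,3,5,6,7,8,9]=420  [0,3,4,5,6,7,8,9]=280  [1,2,4,5,6,7,8,9]=420  [1,3,4,5,6,7,8,9]=280  [2,3,4,5,6,7,8,9]=560
  first=0(i) contributes 1260
  first=1(l) contributes 1260
  first=2(h) contributes 630
|[w]| = 3150

3150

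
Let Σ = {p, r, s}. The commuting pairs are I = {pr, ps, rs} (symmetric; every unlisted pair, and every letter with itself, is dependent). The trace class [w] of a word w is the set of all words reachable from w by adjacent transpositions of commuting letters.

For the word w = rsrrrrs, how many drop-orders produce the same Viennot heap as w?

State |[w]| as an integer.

21

0(r) covers ∅
1(s) covers ∅
2(r) covers 0:r
3(r) covers 2:r
4(r) covers 3:r
5(r) covers 4:r
6(s) covers 1:s
floor of heap: 0:r, 1:s
completions by unplaced set U, small U first (add the entries for U minus each lowest piece of U):
  |U|=1: {5}:1  {6}:1
  |U|=2: {1,6}:1  {4,5}:1  {5,6}:2
  |U|=3: {1,5,6}:3  {3,4,5}:1  {4,5,6}:3
  |U|=4: {1,4,5,6}:6  {2,3,4,5}:1  {3,4,5,6}:4
  |U|=5: {0,2,3,4,5}:1  {1,3,4,5,6}:10  {2,3,4,5,6}:5
  start at 0(r): 15
  start at 1(s): 6
sum over floor = 21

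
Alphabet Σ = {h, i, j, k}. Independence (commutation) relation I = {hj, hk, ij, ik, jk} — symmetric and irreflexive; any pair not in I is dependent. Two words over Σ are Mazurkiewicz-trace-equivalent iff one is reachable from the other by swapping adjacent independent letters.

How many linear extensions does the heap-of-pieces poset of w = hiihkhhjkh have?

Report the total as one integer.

0(h) covers ∅
1(i) covers 0:h
2(i) covers 1:i
3(h) covers 2:i
4(k) covers ∅
5(h) covers 3:h
6(h) covers 5:h
7(j) covers ∅
8(k) covers 4:k
9(h) covers 6:h
floor of heap: 0:h, 4:k, 7:j
completions by unplaced set U, small U first (add the entries for U minus each lowest piece of U):
  |U|=1: {7}:1  {8}:1  {9}:1
  |U|=2: {4,8}:1  {6,9}:1  {7,8}:2  {7,9}:2  {8,9}:2
  |U|=3: {4,7,8}:3  {4,8,9}:3  {5,6,9}:1  {6,7,9}:3  {6,8,9}:3  {7,8,9}:6
  |U|=4: {3,5,6,9}:1  {4,6,8,9}:6  {4,7,8,9}:12  {5,6,7,9}:4  {5,6,8,9}:4  {6,7,8,9}:12
  |U|=5: {2,3,5,6,9}:1  {3,5,6,7,9}:5  {3,5,6,8,9}:5  {4,5,6,8,9}:10  {4,6,7,8,9}:30  {5,6,7,8,9}:20
  |U|=6: {1,2,3,5,6,9}:1  {2,3,5,6,7,9}:6  {2,3,5,6,8,9}:6  {3,4,5,6,8,9}:15  {3,5,6,7,8,9}:30  {4,5,6,7,8,9}:60
  |U|=7: {0,1,2,3,5,6,9}:1  {1,2,3,5,6,7,9}:7  {1,2,3,5,6,8,9}:7  {2,3,4,5,6,8,9}:21  {2,3,5,6,7,8,9}:42  {3,4,5,6,7,8,9}:105
  |U|=8: {0,1,2,3,5,6,7,9}:8  {0,1,2,3,5,6,8,9}:8  {1,2,3,4,5,6,8,9}:28  {1,2,3,5,6,7,8,9}:56  {2,3,4,5,6,7,8,9}:168
  start at 0(h): 252
  start at 4(k): 72
  start at 7(j): 36
sum over floor = 360

360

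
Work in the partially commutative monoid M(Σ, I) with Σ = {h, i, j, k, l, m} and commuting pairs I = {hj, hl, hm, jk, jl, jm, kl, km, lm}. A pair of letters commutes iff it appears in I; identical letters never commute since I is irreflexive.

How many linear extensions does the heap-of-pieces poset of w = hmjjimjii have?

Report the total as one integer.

piece 0:h — minimal
piece 1:m — minimal
piece 2:j — minimal
piece 3:j rests on {2:j}
piece 4:i rests on {0:h, 1:m, 3:j}
piece 5:m rests on {4:i}
piece 6:j rests on {4:i}
piece 7:i rests on {5:m, 6:j}
piece 8:i rests on {7:i}
minimal pieces: {0:h, 1:m, 2:j}
ways to finish when only these pieces remain (= sum over removing one remaining piece with nothing left below it):
  1 left: {8}→1
  2 left: {7,8}→1
  3 left: {5,7,8}→1  {6,7,8}→1
  4 left: {5,6,7,8}→2
  5 left: {4,5,6,7,8}→2
  6 left: {0,4,5,6,7,8}→2  {1,4,5,6,7,8}→2  {3,4,5,6,7,8}→2
  7 left: {0,1,4,5,6,7,8}→4  {0,3,4,5,6,7,8}→4  {1,3,4,5,6,7,8}→4  {2,3,4,5,6,7,8}→2
  placing 0:h first → 6 extensions
  placing 1:m first → 6 extensions
  placing 2:j first → 12 extensions
total linear extensions = 24

24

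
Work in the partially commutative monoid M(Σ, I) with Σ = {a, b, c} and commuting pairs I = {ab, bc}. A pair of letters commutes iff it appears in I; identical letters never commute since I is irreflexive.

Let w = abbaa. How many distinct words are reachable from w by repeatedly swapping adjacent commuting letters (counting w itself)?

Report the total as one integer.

10

#0=a has no predecessor
#1=b has no predecessor
#2=b depends on [1:b]
#3=a depends on [0:a]
#4=a depends on [3:a]
sources: [0:a, 1:b]
N(rest) = Σ N(rest − s) over sources s of rest; N(one piece) = 1:
  size 1 → [2]=1  [4]=1
  size 2 → [1,2]=1  [2,4]=2  [3,4]=1
  size 3 → [0,3,4]=1  [1,2,4]=3  [2,3,4]=3
  first=0(a) contributes 6
  first=1(b) contributes 4
|[w]| = 10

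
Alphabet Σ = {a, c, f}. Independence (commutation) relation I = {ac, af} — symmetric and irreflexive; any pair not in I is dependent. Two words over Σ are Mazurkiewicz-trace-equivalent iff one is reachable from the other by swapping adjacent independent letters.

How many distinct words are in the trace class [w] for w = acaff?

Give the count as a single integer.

#0=a has no predecessor
#1=c has no predecessor
#2=a depends on [0:a]
#3=f depends on [1:c]
#4=f depends on [3:f]
sources: [0:a, 1:c]
N(rest) = Σ N(rest − s) over sources s of rest; N(one piece) = 1:
  size 1 → [2]=1  [4]=1
  size 2 → [0,2]=1  [2,4]=2  [3,4]=1
  size 3 → [0,2,4]=3  [1,3,4]=1  [2,3,4]=3
  first=0(a) contributes 4
  first=1(c) contributes 6
|[w]| = 10

10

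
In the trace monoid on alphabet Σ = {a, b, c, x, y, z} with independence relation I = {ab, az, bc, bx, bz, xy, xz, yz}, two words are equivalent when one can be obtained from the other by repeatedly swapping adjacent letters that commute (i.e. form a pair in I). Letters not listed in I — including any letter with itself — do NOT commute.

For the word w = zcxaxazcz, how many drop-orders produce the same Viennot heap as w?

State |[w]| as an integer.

piece 0:z — minimal
piece 1:c rests on {0:z}
piece 2:x rests on {1:c}
piece 3:a rests on {2:x}
piece 4:x rests on {3:a}
piece 5:a rests on {4:x}
piece 6:z rests on {1:c}
piece 7:c rests on {5:a, 6:z}
piece 8:z rests on {7:c}
minimal pieces: {0:z}
ways to finish when only these pieces remain (= sum over removing one remaining piece with nothing left below it):
  1 left: {8}→1
  2 left: {7,8}→1
  3 left: {5,7,8}→1  {6,7,8}→1
  4 left: {4,5,7,8}→1  {5,6,7,8}→2
  5 left: {3,4,5,7,8}→1  {4,5,6,7,8}→3
  6 left: {2,3,4,5,7,8}→1  {3,4,5,6,7,8}→4
  7 left: {2,3,4,5,6,7,8}→5
  placing 0:z first → 5 extensions

5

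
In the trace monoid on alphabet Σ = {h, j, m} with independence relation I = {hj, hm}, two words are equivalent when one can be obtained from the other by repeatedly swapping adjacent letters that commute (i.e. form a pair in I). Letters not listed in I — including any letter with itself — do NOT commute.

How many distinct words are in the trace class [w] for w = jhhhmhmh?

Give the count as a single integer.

0(j) covers ∅
1(h) covers ∅
2(h) covers 1:h
3(h) covers 2:h
4(m) covers 0:j
5(h) covers 3:h
6(m) covers 4:m
7(h) covers 5:h
floor of heap: 0:j, 1:h
completions by unplaced set U, small U first (add the entries for U minus each lowest piece of U):
  |U|=1: {6}:1  {7}:1
  |U|=2: {4,6}:1  {5,7}:1  {6,7}:2
  |U|=3: {0,4,6}:1  {3,5,7}:1  {4,6,7}:3  {5,6,7}:3
  |U|=4: {0,4,6,7}:4  {2,3,5,7}:1  {3,5,6,7}:4  {4,5,6,7}:6
  |U|=5: {0,4,5,6,7}:10  {1,2,3,5,7}:1  {2,3,5,6,7}:5  {3,4,5,6,7}:10
  |U|=6: {0,3,4,5,6,7}:20  {1,2,3,5,6,7}:6  {2,3,4,5,6,7}:15
  start at 0(j): 21
  start at 1(h): 35
sum over floor = 56

56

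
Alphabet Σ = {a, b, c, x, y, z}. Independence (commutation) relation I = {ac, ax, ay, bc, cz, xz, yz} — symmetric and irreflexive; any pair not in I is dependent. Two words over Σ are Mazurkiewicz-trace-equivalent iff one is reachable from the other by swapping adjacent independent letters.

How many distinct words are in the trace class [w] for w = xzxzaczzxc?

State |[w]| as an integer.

#0=x has no predecessor
#1=z has no predecessor
#2=x depends on [0:x]
#3=z depends on [1:z]
#4=a depends on [3:z]
#5=c depends on [2:x]
#6=z depends on [4:a]
#7=z depends on [6:z]
#8=x depends on [5:c]
#9=c depends on [8:x]
sources: [0:x, 1:z]
N(rest) = Σ N(rest − s) over sources s of rest; N(one piece) = 1:
  size 1 → [7]=1  [9]=1
  size 2 → [6,7]=1  [7,9]=2  [8,9]=1
  size 3 → [4,6,7]=1  [5,8,9]=1  [6,7,9]=3  [7,8,9]=3
  size 4 → [2,5,8,9]=1  [3,4,6,7]=1  [4,6,7,9]=4  [5,7,8,9]=4  [6,7,8,9]=6
  size 5 → [0,2,5,8,9]=1  [1,3,4,6,7]=1  [2,5,7,8,9]=5  [3,4,6,7,9]=5  [4,6,7,8,9]=10  [5,6,7,8,9]=10
  size 6 → [0,2,5,7,8,9]=6  [1,3,4,6,7,9]=6  [2,5,6,7,8,9]=15  [3,4,6,7,8,9]=15  [4,5,6,7,8,9]=20
  size 7 → [0,2,5,6,7,8,9]=21  [1,3,4,6,7,8,9]=21  [2,4,5,6,7,8,9]=35  [3,4,5,6,7,8,9]=35
  size 8 → [0,2,4,5,6,7,8,9]=56  [1,3,4,5,6,7,8,9]=56  [2,3,4,5,6,7,8,9]=70
  first=0(x) contributes 126
  first=1(z) contributes 126
|[w]| = 252

252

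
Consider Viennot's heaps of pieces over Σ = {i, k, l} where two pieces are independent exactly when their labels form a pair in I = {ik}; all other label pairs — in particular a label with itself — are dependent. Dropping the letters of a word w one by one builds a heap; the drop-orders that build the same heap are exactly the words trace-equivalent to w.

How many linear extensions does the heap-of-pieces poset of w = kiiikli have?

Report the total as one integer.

10

piece 0:k — minimal
piece 1:i — minimal
piece 2:i rests on {1:i}
piece 3:i rests on {2:i}
piece 4:k rests on {0:k}
piece 5:l rests on {3:i, 4:k}
piece 6:i rests on {5:l}
minimal pieces: {0:k, 1:i}
ways to finish when only these pieces remain (= sum over removing one remaining piece with nothing left below it):
  1 left: {6}→1
  2 left: {5,6}→1
  3 left: {3,5,6}→1  {4,5,6}→1
  4 left: {0,4,5,6}→1  {2,3,5,6}→1  {3,4,5,6}→2
  5 left: {0,3,4,5,6}→3  {1,2,3,5,6}→1  {2,3,4,5,6}→3
  placing 0:k first → 4 extensions
  placing 1:i first → 6 extensions
total linear extensions = 10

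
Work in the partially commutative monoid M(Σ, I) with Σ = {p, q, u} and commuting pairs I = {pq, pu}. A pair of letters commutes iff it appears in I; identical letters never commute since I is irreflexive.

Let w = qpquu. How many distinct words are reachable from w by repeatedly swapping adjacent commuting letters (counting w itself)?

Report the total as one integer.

#0=q has no predecessor
#1=p has no predecessor
#2=q depends on [0:q]
#3=u depends on [2:q]
#4=u depends on [3:u]
sources: [0:q, 1:p]
N(rest) = Σ N(rest − s) over sources s of rest; N(one piece) = 1:
  size 1 → [1]=1  [4]=1
  size 2 → [1,4]=2  [3,4]=1
  size 3 → [1,3,4]=3  [2,3,4]=1
  first=0(q) contributes 4
  first=1(p) contributes 1
|[w]| = 5

5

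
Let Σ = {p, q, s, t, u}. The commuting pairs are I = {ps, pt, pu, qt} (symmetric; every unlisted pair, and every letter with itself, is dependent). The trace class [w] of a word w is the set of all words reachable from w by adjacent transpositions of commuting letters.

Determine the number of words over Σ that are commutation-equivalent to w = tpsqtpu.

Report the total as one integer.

piece 0:t — minimal
piece 1:p — minimal
piece 2:s rests on {0:t}
piece 3:q rests on {1:p, 2:s}
piece 4:t rests on {2:s}
piece 5:p rests on {3:q}
piece 6:u rests on {3:q, 4:t}
minimal pieces: {0:t, 1:p}
ways to finish when only these pieces remain (= sum over removing one remaining piece with nothing left below it):
  1 left: {5}→1  {6}→1
  2 left: {4,6}→1  {5,6}→2
  3 left: {3,5,6}→2  {4,5,6}→3
  4 left: {1,3,5,6}→2  {3,4,5,6}→5
  5 left: {1,3,4,5,6}→7  {2,3,4,5,6}→5
  placing 0:t first → 12 extensions
  placing 1:p first → 5 extensions
total linear extensions = 17

17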